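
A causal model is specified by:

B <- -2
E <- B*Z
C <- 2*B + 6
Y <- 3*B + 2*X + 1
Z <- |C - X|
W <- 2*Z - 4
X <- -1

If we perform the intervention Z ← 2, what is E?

Intervening sets Z = 2 and removes its equation (Z <- |C - X|).
E = B*Z  [with B=-2, Z=2]  = -4

-4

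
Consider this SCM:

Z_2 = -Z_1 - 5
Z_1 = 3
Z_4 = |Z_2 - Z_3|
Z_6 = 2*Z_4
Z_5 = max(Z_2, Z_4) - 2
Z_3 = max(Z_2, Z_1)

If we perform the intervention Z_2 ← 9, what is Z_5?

do(Z_2=9) replaces the equation Z_2 = -Z_1 - 5 with the constant Z_2 = 9.
Z_3 = max(Z_2, Z_1)  [with Z_2=9, Z_1=3]  = 9
Z_4 = |Z_2 - Z_3|  [with Z_2=9, Z_3=9]  = 0
Z_5 = max(Z_2, Z_4) - 2  [with Z_2=9, Z_4=0]  = 7

7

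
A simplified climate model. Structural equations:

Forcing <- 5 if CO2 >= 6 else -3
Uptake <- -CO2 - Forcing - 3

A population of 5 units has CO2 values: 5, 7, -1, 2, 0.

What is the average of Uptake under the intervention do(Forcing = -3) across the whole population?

Every unit gets Forcing=-3 under the intervention. Uptake values become -5, -7, 1, -2, 0; E[Uptake|do(Forcing=-3)] = -2.6.

-2.6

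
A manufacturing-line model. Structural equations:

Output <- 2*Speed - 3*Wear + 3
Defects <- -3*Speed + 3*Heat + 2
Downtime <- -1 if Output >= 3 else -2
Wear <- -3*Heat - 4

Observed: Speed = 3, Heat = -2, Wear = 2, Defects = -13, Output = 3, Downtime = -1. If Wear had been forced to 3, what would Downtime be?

-2

The intervention breaks the incoming arrows to Wear: Wear <- -3*Heat - 4 no longer applies, and Wear = 3.
Output = 2*Speed - 3*Wear + 3  [with Speed=3, Wear=3]  = 0
Downtime = -1 if Output >= 3 else -2  [with Output=0]  = -2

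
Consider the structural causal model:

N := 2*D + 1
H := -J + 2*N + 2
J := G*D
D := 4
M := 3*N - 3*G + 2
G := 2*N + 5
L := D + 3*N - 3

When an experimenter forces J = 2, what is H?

18

The intervention breaks the incoming arrows to J: J := G*D no longer applies, and J = 2.
N = 2*D + 1  [with D=4]  = 9
H = -J + 2*N + 2  [with J=2, N=9]  = 18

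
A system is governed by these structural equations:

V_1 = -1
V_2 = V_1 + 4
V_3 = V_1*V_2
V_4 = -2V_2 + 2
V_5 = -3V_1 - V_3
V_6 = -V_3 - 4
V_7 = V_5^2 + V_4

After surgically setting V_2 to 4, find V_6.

0

Under do(V_2=4), the mechanism V_2 = V_1 + 4 is discarded; V_2 is fixed at 4.
V_3 = V_1*V_2  [with V_1=-1, V_2=4]  = -4
V_6 = -V_3 - 4  [with V_3=-4]  = 0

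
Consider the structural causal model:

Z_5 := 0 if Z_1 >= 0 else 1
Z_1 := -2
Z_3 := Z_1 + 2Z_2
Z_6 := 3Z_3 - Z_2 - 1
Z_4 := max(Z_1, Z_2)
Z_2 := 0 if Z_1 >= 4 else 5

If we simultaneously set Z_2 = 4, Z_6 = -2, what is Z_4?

The joint intervention fixes Z_2 = 4, Z_6 = -2, removing each variable's own equation.
Z_4 = max(Z_1, Z_2)  [with Z_1=-2, Z_2=4]  = 4

4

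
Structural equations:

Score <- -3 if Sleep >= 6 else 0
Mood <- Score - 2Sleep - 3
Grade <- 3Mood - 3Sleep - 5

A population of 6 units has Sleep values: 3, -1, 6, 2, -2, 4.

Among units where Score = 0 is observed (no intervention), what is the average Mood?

E[Mood|Score=0] averages over only the 5 units with Score=0 (Sleep = 3, -1, 2, -2, 4): Mood = -9, -1, -7, 1, -11, mean -5.4.

-5.4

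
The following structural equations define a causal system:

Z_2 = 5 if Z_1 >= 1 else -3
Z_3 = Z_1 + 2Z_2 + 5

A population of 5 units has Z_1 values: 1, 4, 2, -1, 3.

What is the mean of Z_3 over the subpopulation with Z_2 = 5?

Observing Z_2=5 restricts to units where Z_2's equation naturally yields 5: Z_1 ∈ {1, 4, 2, 3}. In that subpopulation Z_3 = 16, 19, 17, 18, mean 17.5.

17.5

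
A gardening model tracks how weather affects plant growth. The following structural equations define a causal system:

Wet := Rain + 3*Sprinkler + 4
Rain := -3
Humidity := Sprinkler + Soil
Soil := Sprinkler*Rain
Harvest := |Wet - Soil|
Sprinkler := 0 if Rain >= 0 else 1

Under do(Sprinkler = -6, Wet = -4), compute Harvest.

The joint intervention fixes Sprinkler = -6, Wet = -4, removing each variable's own equation.
Soil = Sprinkler*Rain  [with Sprinkler=-6, Rain=-3]  = 18
Harvest = |Wet - Soil|  [with Wet=-4, Soil=18]  = 22

22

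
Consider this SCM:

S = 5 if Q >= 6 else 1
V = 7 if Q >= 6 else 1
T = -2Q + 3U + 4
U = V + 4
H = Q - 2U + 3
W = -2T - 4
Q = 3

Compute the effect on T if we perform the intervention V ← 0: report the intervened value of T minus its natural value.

Under do(V=0), the mechanism V = 7 if Q >= 6 else 1 is discarded; V is fixed at 0.
U = V + 4  [with V=0]  = 4
T = -2Q + 3U + 4  [with Q=3, U=4]  = 10
Without intervention: V = 7 if Q >= 6 else 1  [with Q=3]  = 1; U = V + 4  [with V=1]  = 5; T = -2Q + 3U + 4  [with Q=3, U=5]  = 13.
Change = 10 − 13 = -3.

-3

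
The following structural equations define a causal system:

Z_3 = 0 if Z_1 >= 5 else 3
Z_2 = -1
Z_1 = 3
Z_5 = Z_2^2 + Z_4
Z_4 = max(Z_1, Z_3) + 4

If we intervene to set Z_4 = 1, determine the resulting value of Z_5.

Intervening sets Z_4 = 1 and removes its equation (Z_4 = max(Z_1, Z_3) + 4).
Z_5 = Z_2^2 + Z_4  [with Z_2=-1, Z_4=1]  = 2

2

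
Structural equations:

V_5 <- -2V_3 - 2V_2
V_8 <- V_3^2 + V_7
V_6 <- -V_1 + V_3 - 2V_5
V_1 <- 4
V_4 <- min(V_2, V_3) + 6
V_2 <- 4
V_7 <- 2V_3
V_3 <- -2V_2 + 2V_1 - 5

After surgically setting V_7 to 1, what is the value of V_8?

do(V_7=1) replaces the equation V_7 <- 2V_3 with the constant V_7 = 1.
V_3 = -2V_2 + 2V_1 - 5  [with V_2=4, V_1=4]  = -5
V_8 = V_3^2 + V_7  [with V_3=-5, V_7=1]  = 26

26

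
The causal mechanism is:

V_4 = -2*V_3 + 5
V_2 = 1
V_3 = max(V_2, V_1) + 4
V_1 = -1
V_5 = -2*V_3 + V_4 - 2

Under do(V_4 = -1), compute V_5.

-13

Intervening sets V_4 = -1 and removes its equation (V_4 = -2*V_3 + 5).
V_3 = max(V_2, V_1) + 4  [with V_2=1, V_1=-1]  = 5
V_5 = -2*V_3 + V_4 - 2  [with V_3=5, V_4=-1]  = -13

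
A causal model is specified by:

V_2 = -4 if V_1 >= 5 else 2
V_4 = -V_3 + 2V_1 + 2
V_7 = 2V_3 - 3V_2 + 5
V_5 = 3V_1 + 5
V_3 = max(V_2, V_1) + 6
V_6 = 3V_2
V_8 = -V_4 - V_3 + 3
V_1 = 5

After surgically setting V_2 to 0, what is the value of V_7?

Under do(V_2=0), the mechanism V_2 = -4 if V_1 >= 5 else 2 is discarded; V_2 is fixed at 0.
V_3 = max(V_2, V_1) + 6  [with V_2=0, V_1=5]  = 11
V_7 = 2V_3 - 3V_2 + 5  [with V_3=11, V_2=0]  = 27

27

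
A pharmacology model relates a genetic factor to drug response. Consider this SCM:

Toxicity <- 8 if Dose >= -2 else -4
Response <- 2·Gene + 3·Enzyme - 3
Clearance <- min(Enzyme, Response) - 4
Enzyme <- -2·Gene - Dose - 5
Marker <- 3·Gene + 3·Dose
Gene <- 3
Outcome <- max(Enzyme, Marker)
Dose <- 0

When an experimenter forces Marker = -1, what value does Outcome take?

-1

do(Marker=-1) replaces the equation Marker <- 3·Gene + 3·Dose with the constant Marker = -1.
Enzyme = -2·Gene - Dose - 5  [with Gene=3, Dose=0]  = -11
Outcome = max(Enzyme, Marker)  [with Enzyme=-11, Marker=-1]  = -1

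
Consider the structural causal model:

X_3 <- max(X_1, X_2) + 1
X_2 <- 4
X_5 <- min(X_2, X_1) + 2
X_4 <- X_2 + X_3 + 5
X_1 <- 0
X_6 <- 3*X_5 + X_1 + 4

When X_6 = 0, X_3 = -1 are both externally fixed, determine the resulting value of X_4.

Under do(X_6 = 0, X_3 = -1), each intervened variable's structural equation is replaced by its fixed value.
X_4 = X_2 + X_3 + 5  [with X_2=4, X_3=-1]  = 8

8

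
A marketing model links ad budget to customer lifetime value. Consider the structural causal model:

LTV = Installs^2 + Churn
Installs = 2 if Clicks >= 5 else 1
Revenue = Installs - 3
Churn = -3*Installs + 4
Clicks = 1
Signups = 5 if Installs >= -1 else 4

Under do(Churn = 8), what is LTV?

9

Under do(Churn=8), the mechanism Churn = -3*Installs + 4 is discarded; Churn is fixed at 8.
Installs = 2 if Clicks >= 5 else 1  [with Clicks=1]  = 1
LTV = Installs^2 + Churn  [with Installs=1, Churn=8]  = 9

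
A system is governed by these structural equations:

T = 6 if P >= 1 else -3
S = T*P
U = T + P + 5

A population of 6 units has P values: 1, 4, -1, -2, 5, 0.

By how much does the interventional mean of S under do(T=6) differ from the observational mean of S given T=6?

Under do(T=6), T's equation is replaced by T=6 for every unit. Per-unit S: 6, 24, -6, -12, 30, 0. Mean = 7.
E[S|T=6] averages over only the 3 units with T=6 (P = 1, 4, 5): S = 6, 24, 30, mean 20.
Difference = 7 − 20 = -13.

-13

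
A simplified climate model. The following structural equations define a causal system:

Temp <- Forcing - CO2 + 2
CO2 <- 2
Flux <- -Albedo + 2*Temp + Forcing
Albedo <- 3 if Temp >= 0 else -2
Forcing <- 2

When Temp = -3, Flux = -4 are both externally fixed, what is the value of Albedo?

The joint intervention fixes Temp = -3, Flux = -4, removing each variable's own equation.
Albedo = 3 if Temp >= 0 else -2  [with Temp=-3]  = -2

-2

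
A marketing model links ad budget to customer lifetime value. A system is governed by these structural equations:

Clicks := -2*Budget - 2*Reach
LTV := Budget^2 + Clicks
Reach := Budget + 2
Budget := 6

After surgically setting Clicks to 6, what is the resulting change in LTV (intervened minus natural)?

34

The intervention breaks the incoming arrows to Clicks: Clicks := -2*Budget - 2*Reach no longer applies, and Clicks = 6.
LTV = Budget^2 + Clicks  [with Budget=6, Clicks=6]  = 42
Without intervention: Reach = Budget + 2  [with Budget=6]  = 8; Clicks = -2*Budget - 2*Reach  [with Budget=6, Reach=8]  = -28; LTV = Budget^2 + Clicks  [with Budget=6, Clicks=-28]  = 8.
Change = 42 − 8 = 34.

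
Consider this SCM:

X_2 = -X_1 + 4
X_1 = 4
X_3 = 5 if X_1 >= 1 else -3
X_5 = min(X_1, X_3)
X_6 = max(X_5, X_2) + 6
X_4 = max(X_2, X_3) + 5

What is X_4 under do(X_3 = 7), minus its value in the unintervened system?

The intervention breaks the incoming arrows to X_3: X_3 = 5 if X_1 >= 1 else -3 no longer applies, and X_3 = 7.
X_2 = -X_1 + 4  [with X_1=4]  = 0
X_4 = max(X_2, X_3) + 5  [with X_2=0, X_3=7]  = 12
Without intervention: X_2 = -X_1 + 4  [with X_1=4]  = 0; X_3 = 5 if X_1 >= 1 else -3  [with X_1=4]  = 5; X_4 = max(X_2, X_3) + 5  [with X_2=0, X_3=5]  = 10.
Change = 12 − 10 = 2.

2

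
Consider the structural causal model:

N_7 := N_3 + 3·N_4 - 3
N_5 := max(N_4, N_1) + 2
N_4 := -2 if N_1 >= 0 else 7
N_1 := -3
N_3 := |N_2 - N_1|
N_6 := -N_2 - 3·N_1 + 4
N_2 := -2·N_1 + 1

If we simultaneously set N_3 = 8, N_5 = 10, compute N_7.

Under do(N_3 = 8, N_5 = 10), each intervened variable's structural equation is replaced by its fixed value.
N_4 = -2 if N_1 >= 0 else 7  [with N_1=-3]  = 7
N_7 = N_3 + 3·N_4 - 3  [with N_3=8, N_4=7]  = 26

26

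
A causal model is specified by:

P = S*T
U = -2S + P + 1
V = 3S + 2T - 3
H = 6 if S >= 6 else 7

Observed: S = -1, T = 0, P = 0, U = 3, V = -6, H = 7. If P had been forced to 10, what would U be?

13

The intervention breaks the incoming arrows to P: P = S*T no longer applies, and P = 10.
U = -2S + P + 1  [with S=-1, P=10]  = 13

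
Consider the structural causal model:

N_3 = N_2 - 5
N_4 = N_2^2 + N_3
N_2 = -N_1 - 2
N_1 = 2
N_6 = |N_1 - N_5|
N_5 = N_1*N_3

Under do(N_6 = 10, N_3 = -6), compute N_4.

10

Under do(N_6 = 10, N_3 = -6), each intervened variable's structural equation is replaced by its fixed value.
N_2 = -N_1 - 2  [with N_1=2]  = -4
N_4 = N_2^2 + N_3  [with N_2=-4, N_3=-6]  = 10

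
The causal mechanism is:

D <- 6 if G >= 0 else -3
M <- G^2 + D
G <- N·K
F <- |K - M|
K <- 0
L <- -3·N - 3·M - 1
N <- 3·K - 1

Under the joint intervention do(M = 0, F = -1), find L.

Under do(M = 0, F = -1), each intervened variable's structural equation is replaced by its fixed value.
N = 3·K - 1  [with K=0]  = -1
L = -3·N - 3·M - 1  [with N=-1, M=0]  = 2

2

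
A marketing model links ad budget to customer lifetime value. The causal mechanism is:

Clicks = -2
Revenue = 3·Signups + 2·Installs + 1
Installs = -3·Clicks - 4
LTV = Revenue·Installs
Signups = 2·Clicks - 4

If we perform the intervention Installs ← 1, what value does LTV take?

-21

do(Installs=1) replaces the equation Installs = -3·Clicks - 4 with the constant Installs = 1.
Signups = 2·Clicks - 4  [with Clicks=-2]  = -8
Revenue = 3·Signups + 2·Installs + 1  [with Signups=-8, Installs=1]  = -21
LTV = Revenue·Installs  [with Revenue=-21, Installs=1]  = -21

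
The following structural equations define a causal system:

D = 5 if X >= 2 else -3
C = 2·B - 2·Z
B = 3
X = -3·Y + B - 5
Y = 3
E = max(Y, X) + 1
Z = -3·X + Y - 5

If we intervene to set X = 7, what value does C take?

52

The intervention breaks the incoming arrows to X: X = -3·Y + B - 5 no longer applies, and X = 7.
Z = -3·X + Y - 5  [with X=7, Y=3]  = -23
C = 2·B - 2·Z  [with B=3, Z=-23]  = 52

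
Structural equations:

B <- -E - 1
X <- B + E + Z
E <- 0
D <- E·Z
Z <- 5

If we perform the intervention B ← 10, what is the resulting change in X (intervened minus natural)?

11

do(B=10) replaces the equation B <- -E - 1 with the constant B = 10.
X = B + E + Z  [with B=10, E=0, Z=5]  = 15
Without intervention: B = -E - 1  [with E=0]  = -1; X = B + E + Z  [with B=-1, E=0, Z=5]  = 4.
Change = 15 − 4 = 11.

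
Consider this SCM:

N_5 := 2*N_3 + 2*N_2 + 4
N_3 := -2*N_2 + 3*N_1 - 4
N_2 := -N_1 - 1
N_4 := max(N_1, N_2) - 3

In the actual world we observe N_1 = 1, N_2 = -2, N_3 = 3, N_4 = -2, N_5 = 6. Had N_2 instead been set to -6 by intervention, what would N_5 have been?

14

do(N_2=-6) replaces the equation N_2 := -N_1 - 1 with the constant N_2 = -6.
N_3 = -2*N_2 + 3*N_1 - 4  [with N_2=-6, N_1=1]  = 11
N_5 = 2*N_3 + 2*N_2 + 4  [with N_3=11, N_2=-6]  = 14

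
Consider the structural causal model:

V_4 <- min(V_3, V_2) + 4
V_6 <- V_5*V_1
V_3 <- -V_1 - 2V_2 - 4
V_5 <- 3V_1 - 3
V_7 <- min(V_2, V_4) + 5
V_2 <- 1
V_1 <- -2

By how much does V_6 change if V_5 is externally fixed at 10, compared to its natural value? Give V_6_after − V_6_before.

The intervention breaks the incoming arrows to V_5: V_5 <- 3V_1 - 3 no longer applies, and V_5 = 10.
V_6 = V_5*V_1  [with V_5=10, V_1=-2]  = -20
Without intervention: V_5 = 3V_1 - 3  [with V_1=-2]  = -9; V_6 = V_5*V_1  [with V_5=-9, V_1=-2]  = 18.
Change = -20 − 18 = -38.

-38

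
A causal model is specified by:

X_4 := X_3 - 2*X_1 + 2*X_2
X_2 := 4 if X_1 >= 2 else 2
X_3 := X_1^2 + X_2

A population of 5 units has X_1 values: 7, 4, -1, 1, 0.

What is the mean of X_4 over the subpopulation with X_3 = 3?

7

Conditioning on X_3=3 selects the 2 unit(s) with X_1 ∈ {-1, 1}. Their X_4 values: 9, 5. Mean = 7.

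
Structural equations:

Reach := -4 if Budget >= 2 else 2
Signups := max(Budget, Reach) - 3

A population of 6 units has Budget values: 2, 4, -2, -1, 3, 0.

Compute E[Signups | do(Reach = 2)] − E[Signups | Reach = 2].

0.5

The intervention sets Reach=2 in all 6 units regardless of Budget. Recomputing Signups per unit gives -1, 1, -1, -1, 0, -1; average -0.5.
Conditioning on Reach=2 selects the 3 unit(s) with Budget ∈ {-2, -1, 0}. Their Signups values: -1, -1, -1. Mean = -1.
Difference = -0.5 − (-1) = 0.5.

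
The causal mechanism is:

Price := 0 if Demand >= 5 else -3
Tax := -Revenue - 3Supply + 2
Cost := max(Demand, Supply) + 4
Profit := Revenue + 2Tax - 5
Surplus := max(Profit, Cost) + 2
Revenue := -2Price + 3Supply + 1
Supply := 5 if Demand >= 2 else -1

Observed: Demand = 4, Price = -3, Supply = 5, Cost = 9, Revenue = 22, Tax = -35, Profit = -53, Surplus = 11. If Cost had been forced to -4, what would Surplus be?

-2

do(Cost=-4) replaces the equation Cost := max(Demand, Supply) + 4 with the constant Cost = -4.
Price = 0 if Demand >= 5 else -3  [with Demand=4]  = -3
Supply = 5 if Demand >= 2 else -1  [with Demand=4]  = 5
Revenue = -2Price + 3Supply + 1  [with Price=-3, Supply=5]  = 22
Tax = -Revenue - 3Supply + 2  [with Revenue=22, Supply=5]  = -35
Profit = Revenue + 2Tax - 5  [with Revenue=22, Tax=-35]  = -53
Surplus = max(Profit, Cost) + 2  [with Profit=-53, Cost=-4]  = -2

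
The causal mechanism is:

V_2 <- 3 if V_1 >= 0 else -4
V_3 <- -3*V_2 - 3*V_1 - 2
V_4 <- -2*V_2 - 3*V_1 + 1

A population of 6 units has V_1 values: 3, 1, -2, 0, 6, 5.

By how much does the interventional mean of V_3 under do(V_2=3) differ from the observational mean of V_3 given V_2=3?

do(V_2=3) breaks V_2's dependence on V_1. With V_2=3 fixed, V_3 across the units is -20, -14, -5, -11, -29, -26, mean -17.5.
Observing V_2=3 restricts to units where V_2's equation naturally yields 3: V_1 ∈ {3, 1, 0, 6, 5}. In that subpopulation V_3 = -20, -14, -11, -29, -26, mean -20.
Difference = -17.5 − (-20) = 2.5.

2.5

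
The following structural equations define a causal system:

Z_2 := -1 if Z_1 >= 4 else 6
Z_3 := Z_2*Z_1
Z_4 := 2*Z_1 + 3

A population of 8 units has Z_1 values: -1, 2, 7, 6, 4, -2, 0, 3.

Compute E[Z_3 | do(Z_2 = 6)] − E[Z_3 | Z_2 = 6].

11.85

do(Z_2=6) breaks Z_2's dependence on Z_1. With Z_2=6 fixed, Z_3 across the units is -6, 12, 42, 36, 24, -12, 0, 18, mean 14.25.
E[Z_3|Z_2=6] averages over only the 5 units with Z_2=6 (Z_1 = -1, 2, -2, 0, 3): Z_3 = -6, 12, -12, 0, 18, mean 2.4.
Difference = 14.25 − 2.4 = 11.85.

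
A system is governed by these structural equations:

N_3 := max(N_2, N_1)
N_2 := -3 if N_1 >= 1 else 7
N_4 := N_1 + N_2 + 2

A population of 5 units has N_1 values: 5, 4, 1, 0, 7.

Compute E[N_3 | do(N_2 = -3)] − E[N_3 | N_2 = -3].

do(N_2=-3) breaks N_2's dependence on N_1. With N_2=-3 fixed, N_3 across the units is 5, 4, 1, 0, 7, mean 3.4.
Observing N_2=-3 restricts to units where N_2's equation naturally yields -3: N_1 ∈ {5, 4, 1, 7}. In that subpopulation N_3 = 5, 4, 1, 7, mean 4.25.
Difference = 3.4 − 4.25 = -0.85.

-0.85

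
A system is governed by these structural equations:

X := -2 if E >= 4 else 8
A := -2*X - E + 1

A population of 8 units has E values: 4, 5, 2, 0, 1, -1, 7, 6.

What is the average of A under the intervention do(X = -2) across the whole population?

2

Under do(X=-2), X's equation is replaced by X=-2 for every unit. Per-unit A: 1, 0, 3, 5, 4, 6, -2, -1. Mean = 2.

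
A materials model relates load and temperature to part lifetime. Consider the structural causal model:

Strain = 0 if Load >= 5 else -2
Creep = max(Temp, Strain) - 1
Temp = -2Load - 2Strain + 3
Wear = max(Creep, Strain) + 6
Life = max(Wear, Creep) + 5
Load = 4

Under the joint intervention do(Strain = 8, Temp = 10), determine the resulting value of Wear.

Under do(Strain = 8, Temp = 10), each intervened variable's structural equation is replaced by its fixed value.
Creep = max(Temp, Strain) - 1  [with Temp=10, Strain=8]  = 9
Wear = max(Creep, Strain) + 6  [with Creep=9, Strain=8]  = 15

15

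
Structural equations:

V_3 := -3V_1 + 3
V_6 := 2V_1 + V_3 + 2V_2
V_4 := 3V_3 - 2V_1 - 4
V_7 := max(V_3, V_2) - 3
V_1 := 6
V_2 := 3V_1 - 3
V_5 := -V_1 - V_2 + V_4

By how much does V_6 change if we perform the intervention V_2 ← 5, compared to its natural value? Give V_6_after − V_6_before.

-20

Under do(V_2=5), the mechanism V_2 := 3V_1 - 3 is discarded; V_2 is fixed at 5.
V_3 = -3V_1 + 3  [with V_1=6]  = -15
V_6 = 2V_1 + V_3 + 2V_2  [with V_1=6, V_3=-15, V_2=5]  = 7
Without intervention: V_2 = 3V_1 - 3  [with V_1=6]  = 15; V_3 = -3V_1 + 3  [with V_1=6]  = -15; V_6 = 2V_1 + V_3 + 2V_2  [with V_1=6, V_3=-15, V_2=15]  = 27.
Change = 7 − 27 = -20.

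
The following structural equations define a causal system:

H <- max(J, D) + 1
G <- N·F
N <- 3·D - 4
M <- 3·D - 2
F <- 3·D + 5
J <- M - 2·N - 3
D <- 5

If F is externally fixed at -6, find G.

The intervention breaks the incoming arrows to F: F <- 3·D + 5 no longer applies, and F = -6.
N = 3·D - 4  [with D=5]  = 11
G = N·F  [with N=11, F=-6]  = -66

-66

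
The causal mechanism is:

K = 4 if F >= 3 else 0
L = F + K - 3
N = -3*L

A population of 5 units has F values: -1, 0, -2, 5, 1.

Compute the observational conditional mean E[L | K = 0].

-3.5

E[L|K=0] averages over only the 4 units with K=0 (F = -1, 0, -2, 1): L = -4, -3, -5, -2, mean -3.5.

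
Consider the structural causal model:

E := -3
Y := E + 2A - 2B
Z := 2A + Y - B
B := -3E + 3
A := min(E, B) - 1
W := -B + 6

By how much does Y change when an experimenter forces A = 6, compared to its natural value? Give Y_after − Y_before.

20

The intervention breaks the incoming arrows to A: A := min(E, B) - 1 no longer applies, and A = 6.
B = -3E + 3  [with E=-3]  = 12
Y = E + 2A - 2B  [with E=-3, A=6, B=12]  = -15
Without intervention: B = -3E + 3  [with E=-3]  = 12; A = min(E, B) - 1  [with E=-3, B=12]  = -4; Y = E + 2A - 2B  [with E=-3, A=-4, B=12]  = -35.
Change = -15 − (-35) = 20.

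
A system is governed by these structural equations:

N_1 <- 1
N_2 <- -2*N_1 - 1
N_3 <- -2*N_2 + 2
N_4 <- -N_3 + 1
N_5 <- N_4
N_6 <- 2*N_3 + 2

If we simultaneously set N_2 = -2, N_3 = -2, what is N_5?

Under do(N_2 = -2, N_3 = -2), each intervened variable's structural equation is replaced by its fixed value.
N_4 = -N_3 + 1  [with N_3=-2]  = 3
N_5 = N_4  [with N_4=3]  = 3

3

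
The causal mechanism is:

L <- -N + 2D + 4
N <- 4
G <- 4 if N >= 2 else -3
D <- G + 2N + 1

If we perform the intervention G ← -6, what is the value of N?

4

Under do(G=-6), the mechanism G <- 4 if N >= 2 else -3 is discarded; G is fixed at -6.
N is not downstream of the intervention, so its value is determined by the original equations.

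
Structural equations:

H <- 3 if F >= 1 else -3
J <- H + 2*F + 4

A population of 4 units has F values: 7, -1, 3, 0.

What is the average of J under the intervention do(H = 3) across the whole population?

11.5

Every unit gets H=3 under the intervention. J values become 21, 5, 13, 7; E[J|do(H=3)] = 11.5.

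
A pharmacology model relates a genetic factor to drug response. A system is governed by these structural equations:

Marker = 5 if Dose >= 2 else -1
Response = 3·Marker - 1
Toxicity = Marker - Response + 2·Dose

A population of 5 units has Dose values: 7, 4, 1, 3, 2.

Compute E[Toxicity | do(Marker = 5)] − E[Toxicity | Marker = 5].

-1.2

Under do(Marker=5), Marker's equation is replaced by Marker=5 for every unit. Per-unit Toxicity: 5, -1, -7, -3, -5. Mean = -2.2.
E[Toxicity|Marker=5] averages over only the 4 units with Marker=5 (Dose = 7, 4, 3, 2): Toxicity = 5, -1, -3, -5, mean -1.
Difference = -2.2 − (-1) = -1.2.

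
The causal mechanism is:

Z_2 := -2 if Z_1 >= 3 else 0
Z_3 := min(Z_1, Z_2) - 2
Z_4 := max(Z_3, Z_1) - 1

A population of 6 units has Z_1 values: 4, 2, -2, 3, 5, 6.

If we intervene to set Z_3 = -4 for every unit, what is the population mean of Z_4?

2

do(Z_3=-4) breaks Z_3's dependence on Z_1. With Z_3=-4 fixed, Z_4 across the units is 3, 1, -3, 2, 4, 5, mean 2.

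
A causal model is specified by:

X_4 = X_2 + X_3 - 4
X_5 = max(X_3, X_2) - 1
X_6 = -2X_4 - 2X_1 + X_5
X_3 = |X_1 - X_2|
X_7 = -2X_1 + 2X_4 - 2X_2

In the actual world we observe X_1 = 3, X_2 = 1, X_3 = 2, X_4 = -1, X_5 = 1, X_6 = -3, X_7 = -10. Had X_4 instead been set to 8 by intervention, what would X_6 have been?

Under do(X_4=8), the mechanism X_4 = X_2 + X_3 - 4 is discarded; X_4 is fixed at 8.
X_3 = |X_1 - X_2|  [with X_1=3, X_2=1]  = 2
X_5 = max(X_3, X_2) - 1  [with X_3=2, X_2=1]  = 1
X_6 = -2X_4 - 2X_1 + X_5  [with X_4=8, X_1=3, X_5=1]  = -21

-21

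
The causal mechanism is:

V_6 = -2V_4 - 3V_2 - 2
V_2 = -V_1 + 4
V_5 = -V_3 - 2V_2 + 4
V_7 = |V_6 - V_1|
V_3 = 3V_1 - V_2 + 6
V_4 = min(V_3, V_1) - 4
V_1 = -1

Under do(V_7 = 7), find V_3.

-2

Intervening sets V_7 = 7 and removes its equation (V_7 = |V_6 - V_1|).
V_3 is not downstream of the intervention, so its value is determined by the original equations.
V_2 = -V_1 + 4  [with V_1=-1]  = 5
V_3 = 3V_1 - V_2 + 6  [with V_1=-1, V_2=5]  = -2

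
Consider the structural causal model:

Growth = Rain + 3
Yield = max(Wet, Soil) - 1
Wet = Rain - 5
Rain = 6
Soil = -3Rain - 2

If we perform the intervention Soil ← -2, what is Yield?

do(Soil=-2) replaces the equation Soil = -3Rain - 2 with the constant Soil = -2.
Wet = Rain - 5  [with Rain=6]  = 1
Yield = max(Wet, Soil) - 1  [with Wet=1, Soil=-2]  = 0

0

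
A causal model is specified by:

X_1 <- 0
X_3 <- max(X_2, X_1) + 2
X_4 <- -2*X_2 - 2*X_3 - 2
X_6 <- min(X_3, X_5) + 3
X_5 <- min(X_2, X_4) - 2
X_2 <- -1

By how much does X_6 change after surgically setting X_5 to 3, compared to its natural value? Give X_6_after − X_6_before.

8

The intervention breaks the incoming arrows to X_5: X_5 <- min(X_2, X_4) - 2 no longer applies, and X_5 = 3.
X_3 = max(X_2, X_1) + 2  [with X_2=-1, X_1=0]  = 2
X_6 = min(X_3, X_5) + 3  [with X_3=2, X_5=3]  = 5
Without intervention: X_3 = max(X_2, X_1) + 2  [with X_2=-1, X_1=0]  = 2; X_4 = -2*X_2 - 2*X_3 - 2  [with X_2=-1, X_3=2]  = -4; X_5 = min(X_2, X_4) - 2  [with X_2=-1, X_4=-4]  = -6; X_6 = min(X_3, X_5) + 3  [with X_3=2, X_5=-6]  = -3.
Change = 5 − (-3) = 8.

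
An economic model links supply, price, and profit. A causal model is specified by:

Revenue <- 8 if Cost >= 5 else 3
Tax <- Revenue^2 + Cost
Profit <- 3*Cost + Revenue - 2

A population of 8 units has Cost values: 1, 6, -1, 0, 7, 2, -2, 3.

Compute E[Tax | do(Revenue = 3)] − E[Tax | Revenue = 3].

1.5

do(Revenue=3) breaks Revenue's dependence on Cost. With Revenue=3 fixed, Tax across the units is 10, 15, 8, 9, 16, 11, 7, 12, mean 11.
E[Tax|Revenue=3] averages over only the 6 units with Revenue=3 (Cost = 1, -1, 0, 2, -2, 3): Tax = 10, 8, 9, 11, 7, 12, mean 9.5.
Difference = 11 − 9.5 = 1.5.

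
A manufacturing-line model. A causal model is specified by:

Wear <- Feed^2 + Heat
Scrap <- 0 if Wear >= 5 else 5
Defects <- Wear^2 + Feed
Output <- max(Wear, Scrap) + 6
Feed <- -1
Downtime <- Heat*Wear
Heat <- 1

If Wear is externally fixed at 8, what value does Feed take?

-1

Under do(Wear=8), the mechanism Wear <- Feed^2 + Heat is discarded; Wear is fixed at 8.
Feed is not downstream of the intervention, so its value is determined by the original equations.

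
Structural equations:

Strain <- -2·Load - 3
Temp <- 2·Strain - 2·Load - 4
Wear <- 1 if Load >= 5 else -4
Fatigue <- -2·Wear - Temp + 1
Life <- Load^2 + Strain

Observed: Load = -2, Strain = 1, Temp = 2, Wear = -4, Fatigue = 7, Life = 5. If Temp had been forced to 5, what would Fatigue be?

do(Temp=5) replaces the equation Temp <- 2·Strain - 2·Load - 4 with the constant Temp = 5.
Wear = 1 if Load >= 5 else -4  [with Load=-2]  = -4
Fatigue = -2·Wear - Temp + 1  [with Wear=-4, Temp=5]  = 4

4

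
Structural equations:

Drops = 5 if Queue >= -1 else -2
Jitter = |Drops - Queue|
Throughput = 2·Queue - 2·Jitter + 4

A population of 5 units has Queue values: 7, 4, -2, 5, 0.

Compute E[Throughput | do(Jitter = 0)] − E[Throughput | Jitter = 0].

The intervention sets Jitter=0 in all 5 units regardless of Queue. Recomputing Throughput per unit gives 18, 12, 0, 14, 4; average 9.6.
Conditioning on Jitter=0 selects the 2 unit(s) with Queue ∈ {-2, 5}. Their Throughput values: 0, 14. Mean = 7.
Difference = 9.6 − 7 = 2.6.

2.6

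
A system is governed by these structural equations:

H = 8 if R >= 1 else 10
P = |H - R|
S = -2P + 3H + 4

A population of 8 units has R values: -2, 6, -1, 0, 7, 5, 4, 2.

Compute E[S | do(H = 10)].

The intervention sets H=10 in all 8 units regardless of R. Recomputing S per unit gives 10, 26, 12, 14, 28, 24, 22, 18; average 19.25.

19.25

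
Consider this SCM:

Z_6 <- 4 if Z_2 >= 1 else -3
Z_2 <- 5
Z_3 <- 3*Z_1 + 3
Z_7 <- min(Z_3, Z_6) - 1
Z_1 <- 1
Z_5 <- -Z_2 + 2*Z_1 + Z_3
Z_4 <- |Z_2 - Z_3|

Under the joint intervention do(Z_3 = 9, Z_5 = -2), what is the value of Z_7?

3

Under do(Z_3 = 9, Z_5 = -2), each intervened variable's structural equation is replaced by its fixed value.
Z_6 = 4 if Z_2 >= 1 else -3  [with Z_2=5]  = 4
Z_7 = min(Z_3, Z_6) - 1  [with Z_3=9, Z_6=4]  = 3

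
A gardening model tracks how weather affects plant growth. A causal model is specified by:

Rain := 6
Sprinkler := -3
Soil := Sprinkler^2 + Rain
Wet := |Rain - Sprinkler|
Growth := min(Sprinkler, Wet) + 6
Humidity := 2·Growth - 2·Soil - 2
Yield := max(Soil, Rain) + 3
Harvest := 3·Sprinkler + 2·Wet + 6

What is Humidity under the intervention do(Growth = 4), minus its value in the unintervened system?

The intervention breaks the incoming arrows to Growth: Growth := min(Sprinkler, Wet) + 6 no longer applies, and Growth = 4.
Soil = Sprinkler^2 + Rain  [with Sprinkler=-3, Rain=6]  = 15
Humidity = 2·Growth - 2·Soil - 2  [with Growth=4, Soil=15]  = -24
Without intervention: Soil = Sprinkler^2 + Rain  [with Sprinkler=-3, Rain=6]  = 15; Wet = |Rain - Sprinkler|  [with Rain=6, Sprinkler=-3]  = 9; Growth = min(Sprinkler, Wet) + 6  [with Sprinkler=-3, Wet=9]  = 3; Humidity = 2·Growth - 2·Soil - 2  [with Growth=3, Soil=15]  = -26.
Change = -24 − (-26) = 2.

2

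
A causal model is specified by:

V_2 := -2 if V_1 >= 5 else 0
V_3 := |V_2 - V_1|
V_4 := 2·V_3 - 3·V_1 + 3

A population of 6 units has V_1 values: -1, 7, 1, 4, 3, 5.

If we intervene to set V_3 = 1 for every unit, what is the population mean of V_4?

The intervention sets V_3=1 in all 6 units regardless of V_1. Recomputing V_4 per unit gives 8, -16, 2, -7, -4, -10; average -4.5.

-4.5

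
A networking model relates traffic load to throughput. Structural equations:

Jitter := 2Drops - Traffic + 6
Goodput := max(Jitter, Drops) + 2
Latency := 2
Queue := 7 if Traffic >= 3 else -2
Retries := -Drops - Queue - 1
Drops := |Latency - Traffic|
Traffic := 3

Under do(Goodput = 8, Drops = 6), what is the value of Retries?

-14

Under do(Goodput = 8, Drops = 6), each intervened variable's structural equation is replaced by its fixed value.
Queue = 7 if Traffic >= 3 else -2  [with Traffic=3]  = 7
Retries = -Drops - Queue - 1  [with Drops=6, Queue=7]  = -14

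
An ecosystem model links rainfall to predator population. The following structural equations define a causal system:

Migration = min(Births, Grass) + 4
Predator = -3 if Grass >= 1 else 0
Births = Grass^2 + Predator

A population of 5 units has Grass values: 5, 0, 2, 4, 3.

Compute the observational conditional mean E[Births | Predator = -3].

10.5

E[Births|Predator=-3] averages over only the 4 units with Predator=-3 (Grass = 5, 2, 4, 3): Births = 22, 1, 13, 6, mean 10.5.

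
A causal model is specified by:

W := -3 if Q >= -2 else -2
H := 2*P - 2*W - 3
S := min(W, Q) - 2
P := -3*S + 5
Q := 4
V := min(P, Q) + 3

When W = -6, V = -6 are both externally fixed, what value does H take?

67

Setting W = -6, V = -6 by intervention discards those variables' equations.
S = min(W, Q) - 2  [with W=-6, Q=4]  = -8
P = -3*S + 5  [with S=-8]  = 29
H = 2*P - 2*W - 3  [with P=29, W=-6]  = 67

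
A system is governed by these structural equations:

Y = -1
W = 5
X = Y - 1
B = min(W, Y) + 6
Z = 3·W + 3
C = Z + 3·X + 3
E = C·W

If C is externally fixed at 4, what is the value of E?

20

Intervening sets C = 4 and removes its equation (C = Z + 3·X + 3).
E = C·W  [with C=4, W=5]  = 20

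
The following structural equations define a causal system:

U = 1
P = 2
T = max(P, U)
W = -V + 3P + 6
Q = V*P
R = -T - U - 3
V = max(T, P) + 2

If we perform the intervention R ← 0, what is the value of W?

Under do(R=0), the mechanism R = -T - U - 3 is discarded; R is fixed at 0.
Since W is not a descendant of the intervened variable, it is unaffected.
T = max(P, U)  [with P=2, U=1]  = 2
V = max(T, P) + 2  [with T=2, P=2]  = 4
W = -V + 3P + 6  [with V=4, P=2]  = 8

8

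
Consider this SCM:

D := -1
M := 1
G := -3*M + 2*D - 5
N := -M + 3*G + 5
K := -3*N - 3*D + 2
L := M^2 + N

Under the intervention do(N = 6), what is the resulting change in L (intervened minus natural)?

Under do(N=6), the mechanism N := -M + 3*G + 5 is discarded; N is fixed at 6.
L = M^2 + N  [with M=1, N=6]  = 7
Without intervention: G = -3*M + 2*D - 5  [with M=1, D=-1]  = -10; N = -M + 3*G + 5  [with M=1, G=-10]  = -26; L = M^2 + N  [with M=1, N=-26]  = -25.
Change = 7 − (-25) = 32.

32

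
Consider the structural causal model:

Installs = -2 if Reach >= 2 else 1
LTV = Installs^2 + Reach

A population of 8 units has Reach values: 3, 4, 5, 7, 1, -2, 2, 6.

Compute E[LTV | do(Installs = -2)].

7.25

do(Installs=-2) breaks Installs's dependence on Reach. With Installs=-2 fixed, LTV across the units is 7, 8, 9, 11, 5, 2, 6, 10, mean 7.25.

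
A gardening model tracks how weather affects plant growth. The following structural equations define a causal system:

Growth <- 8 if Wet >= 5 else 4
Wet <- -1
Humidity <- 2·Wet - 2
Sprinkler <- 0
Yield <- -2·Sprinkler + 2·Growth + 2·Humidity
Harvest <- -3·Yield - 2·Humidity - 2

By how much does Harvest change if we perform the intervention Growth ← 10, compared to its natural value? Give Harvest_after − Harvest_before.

-36

The intervention breaks the incoming arrows to Growth: Growth <- 8 if Wet >= 5 else 4 no longer applies, and Growth = 10.
Humidity = 2·Wet - 2  [with Wet=-1]  = -4
Yield = -2·Sprinkler + 2·Growth + 2·Humidity  [with Sprinkler=0, Growth=10, Humidity=-4]  = 12
Harvest = -3·Yield - 2·Humidity - 2  [with Yield=12, Humidity=-4]  = -30
Without intervention: Growth = 8 if Wet >= 5 else 4  [with Wet=-1]  = 4; Humidity = 2·Wet - 2  [with Wet=-1]  = -4; Yield = -2·Sprinkler + 2·Growth + 2·Humidity  [with Sprinkler=0, Growth=4, Humidity=-4]  = 0; Harvest = -3·Yield - 2·Humidity - 2  [with Yield=0, Humidity=-4]  = 6.
Change = -30 − 6 = -36.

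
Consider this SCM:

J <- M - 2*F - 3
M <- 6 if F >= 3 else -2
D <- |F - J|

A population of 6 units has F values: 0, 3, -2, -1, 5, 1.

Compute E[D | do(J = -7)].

8

The intervention sets J=-7 in all 6 units regardless of F. Recomputing D per unit gives 7, 10, 5, 6, 12, 8; average 8.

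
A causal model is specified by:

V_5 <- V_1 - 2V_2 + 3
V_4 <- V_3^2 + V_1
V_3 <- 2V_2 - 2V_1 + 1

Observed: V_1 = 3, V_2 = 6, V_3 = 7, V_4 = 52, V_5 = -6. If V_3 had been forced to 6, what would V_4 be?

39

The intervention breaks the incoming arrows to V_3: V_3 <- 2V_2 - 2V_1 + 1 no longer applies, and V_3 = 6.
V_4 = V_3^2 + V_1  [with V_3=6, V_1=3]  = 39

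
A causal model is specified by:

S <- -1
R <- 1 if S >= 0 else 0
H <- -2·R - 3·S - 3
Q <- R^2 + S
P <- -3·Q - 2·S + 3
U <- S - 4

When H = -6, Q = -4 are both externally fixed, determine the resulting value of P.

Setting H = -6, Q = -4 by intervention discards those variables' equations.
P = -3·Q - 2·S + 3  [with Q=-4, S=-1]  = 17

17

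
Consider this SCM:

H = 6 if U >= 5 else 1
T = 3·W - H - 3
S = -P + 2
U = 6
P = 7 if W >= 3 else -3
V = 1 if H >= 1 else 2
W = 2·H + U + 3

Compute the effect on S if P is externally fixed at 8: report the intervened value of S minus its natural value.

-1

The intervention breaks the incoming arrows to P: P = 7 if W >= 3 else -3 no longer applies, and P = 8.
S = -P + 2  [with P=8]  = -6
Without intervention: H = 6 if U >= 5 else 1  [with U=6]  = 6; W = 2·H + U + 3  [with H=6, U=6]  = 21; P = 7 if W >= 3 else -3  [with W=21]  = 7; S = -P + 2  [with P=7]  = -5.
Change = -6 − (-5) = -1.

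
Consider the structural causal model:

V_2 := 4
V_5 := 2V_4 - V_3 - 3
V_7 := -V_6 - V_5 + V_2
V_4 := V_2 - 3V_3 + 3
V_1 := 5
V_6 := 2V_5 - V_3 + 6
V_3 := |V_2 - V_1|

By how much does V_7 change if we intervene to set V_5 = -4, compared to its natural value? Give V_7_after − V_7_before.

Under do(V_5=-4), the mechanism V_5 := 2V_4 - V_3 - 3 is discarded; V_5 is fixed at -4.
V_3 = |V_2 - V_1|  [with V_2=4, V_1=5]  = 1
V_6 = 2V_5 - V_3 + 6  [with V_5=-4, V_3=1]  = -3
V_7 = -V_6 - V_5 + V_2  [with V_6=-3, V_5=-4, V_2=4]  = 11
Without intervention: V_3 = |V_2 - V_1|  [with V_2=4, V_1=5]  = 1; V_4 = V_2 - 3V_3 + 3  [with V_2=4, V_3=1]  = 4; V_5 = 2V_4 - V_3 - 3  [with V_4=4, V_3=1]  = 4; V_6 = 2V_5 - V_3 + 6  [with V_5=4, V_3=1]  = 13; V_7 = -V_6 - V_5 + V_2  [with V_6=13, V_5=4, V_2=4]  = -13.
Change = 11 − (-13) = 24.

24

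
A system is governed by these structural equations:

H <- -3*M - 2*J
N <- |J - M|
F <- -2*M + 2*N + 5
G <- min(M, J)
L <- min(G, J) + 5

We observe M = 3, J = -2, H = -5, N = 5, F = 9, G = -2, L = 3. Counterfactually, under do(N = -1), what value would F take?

-3

Intervening sets N = -1 and removes its equation (N <- |J - M|).
F = -2*M + 2*N + 5  [with M=3, N=-1]  = -3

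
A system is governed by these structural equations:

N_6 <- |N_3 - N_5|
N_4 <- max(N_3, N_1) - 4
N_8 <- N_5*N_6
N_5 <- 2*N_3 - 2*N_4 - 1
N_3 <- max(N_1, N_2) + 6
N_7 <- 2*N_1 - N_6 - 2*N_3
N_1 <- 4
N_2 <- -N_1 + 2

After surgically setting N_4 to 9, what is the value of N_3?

Under do(N_4=9), the mechanism N_4 <- max(N_3, N_1) - 4 is discarded; N_4 is fixed at 9.
Since N_3 is not a descendant of the intervened variable, it is unaffected.
N_2 = -N_1 + 2  [with N_1=4]  = -2
N_3 = max(N_1, N_2) + 6  [with N_1=4, N_2=-2]  = 10

10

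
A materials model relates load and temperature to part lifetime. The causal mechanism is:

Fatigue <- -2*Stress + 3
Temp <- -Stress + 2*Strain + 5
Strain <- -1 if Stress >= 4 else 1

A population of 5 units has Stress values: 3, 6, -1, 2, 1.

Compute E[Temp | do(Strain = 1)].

Under do(Strain=1), Strain's equation is replaced by Strain=1 for every unit. Per-unit Temp: 4, 1, 8, 5, 6. Mean = 4.8.

4.8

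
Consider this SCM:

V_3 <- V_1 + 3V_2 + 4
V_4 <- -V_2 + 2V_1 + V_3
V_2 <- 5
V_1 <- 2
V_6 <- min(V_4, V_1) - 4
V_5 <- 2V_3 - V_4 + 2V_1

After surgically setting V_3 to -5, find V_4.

The intervention breaks the incoming arrows to V_3: V_3 <- V_1 + 3V_2 + 4 no longer applies, and V_3 = -5.
V_4 = -V_2 + 2V_1 + V_3  [with V_2=5, V_1=2, V_3=-5]  = -6

-6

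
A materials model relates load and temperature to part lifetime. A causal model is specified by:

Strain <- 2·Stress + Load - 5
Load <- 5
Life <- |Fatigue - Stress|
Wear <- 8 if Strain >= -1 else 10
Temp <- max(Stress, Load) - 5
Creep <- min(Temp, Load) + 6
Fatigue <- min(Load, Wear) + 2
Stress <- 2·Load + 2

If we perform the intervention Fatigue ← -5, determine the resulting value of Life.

17

do(Fatigue=-5) replaces the equation Fatigue <- min(Load, Wear) + 2 with the constant Fatigue = -5.
Stress = 2·Load + 2  [with Load=5]  = 12
Life = |Fatigue - Stress|  [with Fatigue=-5, Stress=12]  = 17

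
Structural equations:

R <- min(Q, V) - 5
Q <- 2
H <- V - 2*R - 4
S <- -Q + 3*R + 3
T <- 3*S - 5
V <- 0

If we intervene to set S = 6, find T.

Intervening sets S = 6 and removes its equation (S <- -Q + 3*R + 3).
T = 3*S - 5  [with S=6]  = 13

13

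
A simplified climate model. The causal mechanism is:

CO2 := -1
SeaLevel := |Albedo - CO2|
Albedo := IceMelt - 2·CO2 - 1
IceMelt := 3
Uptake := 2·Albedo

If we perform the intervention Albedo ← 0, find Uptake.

do(Albedo=0) replaces the equation Albedo := IceMelt - 2·CO2 - 1 with the constant Albedo = 0.
Uptake = 2·Albedo  [with Albedo=0]  = 0

0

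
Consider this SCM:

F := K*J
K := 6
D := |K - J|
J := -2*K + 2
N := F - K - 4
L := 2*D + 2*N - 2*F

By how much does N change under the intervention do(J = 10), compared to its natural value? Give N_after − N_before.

do(J=10) replaces the equation J := -2*K + 2 with the constant J = 10.
F = K*J  [with K=6, J=10]  = 60
N = F - K - 4  [with F=60, K=6]  = 50
Without intervention: J = -2*K + 2  [with K=6]  = -10; F = K*J  [with K=6, J=-10]  = -60; N = F - K - 4  [with F=-60, K=6]  = -70.
Change = 50 − (-70) = 120.

120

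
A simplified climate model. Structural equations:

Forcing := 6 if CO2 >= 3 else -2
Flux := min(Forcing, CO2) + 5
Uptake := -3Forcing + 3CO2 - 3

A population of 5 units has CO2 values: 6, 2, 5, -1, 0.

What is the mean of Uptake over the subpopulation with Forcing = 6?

Conditioning on Forcing=6 selects the 2 unit(s) with CO2 ∈ {6, 5}. Their Uptake values: -3, -6. Mean = -4.5.

-4.5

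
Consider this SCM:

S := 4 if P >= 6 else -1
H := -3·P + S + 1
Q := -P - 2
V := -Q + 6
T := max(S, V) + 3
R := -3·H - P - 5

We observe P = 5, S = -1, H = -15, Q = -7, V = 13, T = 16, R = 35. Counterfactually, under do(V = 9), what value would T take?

12

The intervention breaks the incoming arrows to V: V := -Q + 6 no longer applies, and V = 9.
S = 4 if P >= 6 else -1  [with P=5]  = -1
T = max(S, V) + 3  [with S=-1, V=9]  = 12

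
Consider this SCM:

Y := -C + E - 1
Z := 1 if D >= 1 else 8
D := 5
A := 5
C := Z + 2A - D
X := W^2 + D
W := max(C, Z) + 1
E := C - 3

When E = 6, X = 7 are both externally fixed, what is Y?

-1

Setting E = 6, X = 7 by intervention discards those variables' equations.
Z = 1 if D >= 1 else 8  [with D=5]  = 1
C = Z + 2A - D  [with Z=1, A=5, D=5]  = 6
Y = -C + E - 1  [with C=6, E=6]  = -1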